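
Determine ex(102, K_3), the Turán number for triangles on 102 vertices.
ex(102, K_3) = ⌊102^2/4⌋ = 2601

Mantel (1907): a triangle-free graph on n vertices has at most ⌊n^2/4⌋ edges, with equality for the complete bipartite graph K_{⌊n/2⌋, ⌈n/2⌉}. For n = 102: ⌊102^2/4⌋ = ⌊10404/4⌋ = 2601. The extremal graph is K_{51, 51}, which has 51·51 = 2601 edges.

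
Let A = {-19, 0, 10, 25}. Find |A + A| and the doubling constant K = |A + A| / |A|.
K = |A + A| / |A| = 10/4 = 5/2

Enumerate A + A = {a + b : a, b ∈ A}. With |A| = 4, there are |A|^2 = 16 ordered sum pairs; collecting distinct values, A + A = {-38, -19, -9, 0, 6, 10, 20, 25, 35, 50}, so |A + A| = 10. Thus K = 10/4 = 5/2. For comparison, the minimum possible |A + A| over all 4-element sets is 2·4 − 1 = 7 (so min K = 7/4), attained only by arithmetic progressions.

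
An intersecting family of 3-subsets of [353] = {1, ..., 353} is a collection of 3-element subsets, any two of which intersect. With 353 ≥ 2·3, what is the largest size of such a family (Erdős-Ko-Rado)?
max |F| = C(352, 2) = 61776

The Erdős-Ko-Rado theorem states: for n ≥ 2k, an intersecting family of k-subsets of an n-element set has size at most C(n − 1, k − 1), with equality for 'star' families {A ⊆ [n] : |A| = k, i ∈ A} (fix an element i). For n = 353, k = 3: C(352, 2) = 61776.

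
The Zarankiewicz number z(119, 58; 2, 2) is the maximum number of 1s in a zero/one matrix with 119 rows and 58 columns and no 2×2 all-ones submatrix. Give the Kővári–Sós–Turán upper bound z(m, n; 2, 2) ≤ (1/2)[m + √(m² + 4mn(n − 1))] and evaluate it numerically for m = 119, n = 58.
z(119, 58; 2, 2) ≤ (1/2)[119 + √(119² + 4·119·58·57)] = (1/2)[119 + √1587817] = 689.5431

Kővári–Sós–Turán: let r_1, ..., r_119 be the row sums and z = Σ r_i the total number of 1s. Each pair of columns can share at most one row with both entries 1 (else a 2×2 all-ones block appears), so Σ_i C(r_i, 2) ≤ C(58, 2) = 1653. By convexity Σ_i C(r_i, 2) ≥ 119·C(z/119, 2) = z(z − 119)/(2·119), giving z² − 119z − 119·58·57 ≤ 0 and hence z ≤ (1/2)[119 + √(14161 + 4·393414)] = (1/2)[119 + √1587817] ≈ (1/2)(119 + 1260.0861) = 689.5431.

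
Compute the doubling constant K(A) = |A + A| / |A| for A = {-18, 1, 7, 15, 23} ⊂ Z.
K = |A + A| / |A| = 14/5

Enumerate A + A = {a + b : a, b ∈ A}. With |A| = 5, there are |A|^2 = 25 ordered sum pairs; collecting distinct values, A + A = {-36, -17, -11, -3, 2, 5, 8, 14, 16, 22, 24, 30, 38, 46}, so |A + A| = 14. Thus K = 14/5. For comparison, the minimum possible |A + A| over all 5-element sets is 2·5 − 1 = 9 (so min K = 9/5), attained only by arithmetic progressions.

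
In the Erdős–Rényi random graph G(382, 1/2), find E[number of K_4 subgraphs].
E[# K_4] = C(382, 4) · (1/2)^C(4, 2) = 873373285 / 2^6 = 13646457.578125

For each 4-subset S of vertices (there are C(382, 4) = 873373285 such S), let X_S = 1 if S induces a K_4 (all C(4, 2) = 6 edges present). Then P(X_S = 1) = (1/2)^6 = 1/64. By linearity of expectation, E[# K_4] = C(382, 4) · (1/2)^6 = 873373285 / 64 = 13646457.578125.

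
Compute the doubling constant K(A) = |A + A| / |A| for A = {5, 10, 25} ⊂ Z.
K = |A + A| / |A| = 6/3 = 2

Enumerate A + A = {a + b : a, b ∈ A}. With |A| = 3, there are |A|^2 = 9 ordered sum pairs; collecting distinct values, A + A = {10, 15, 20, 30, 35, 50}, so |A + A| = 6. Thus K = 6/3 = 2. For comparison, the minimum possible |A + A| over all 3-element sets is 2·3 − 1 = 5 (so min K = 5/3), attained only by arithmetic progressions.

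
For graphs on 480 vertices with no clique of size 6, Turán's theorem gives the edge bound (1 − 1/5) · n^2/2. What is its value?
Turán density bound = (4/5) · 480^2/2 = 92160

Turán's theorem: ex(n, K_{r+1}) is achieved by the complete r-partite Turán graph T(n, r) with parts as balanced as possible, and is at most (1 − 1/r) · n^2/2. For r = 5, n = 480: the density bound is (4/5) · 230400/2 = 92160. Since 5 ∣ 480, the Turán graph T(480, 5) has parts of equal size 96, and its edge count e(T(480, 5)) = 92160 attains the density bound exactly.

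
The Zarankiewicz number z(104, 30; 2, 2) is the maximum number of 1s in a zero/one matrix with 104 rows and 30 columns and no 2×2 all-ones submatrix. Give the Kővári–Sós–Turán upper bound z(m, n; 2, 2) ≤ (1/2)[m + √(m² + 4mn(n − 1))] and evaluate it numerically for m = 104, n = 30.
z(104, 30; 2, 2) ≤ (1/2)[104 + √(104² + 4·104·30·29)] = (1/2)[104 + √372736] = 357.2605

Kővári–Sós–Turán: let r_1, ..., r_104 be the row sums and z = Σ r_i the total number of 1s. Each pair of columns can share at most one row with both entries 1 (else a 2×2 all-ones block appears), so Σ_i C(r_i, 2) ≤ C(30, 2) = 435. By convexity Σ_i C(r_i, 2) ≥ 104·C(z/104, 2) = z(z − 104)/(2·104), giving z² − 104z − 104·30·29 ≤ 0 and hence z ≤ (1/2)[104 + √(10816 + 4·90480)] = (1/2)[104 + √372736] ≈ (1/2)(104 + 610.5211) = 357.2605.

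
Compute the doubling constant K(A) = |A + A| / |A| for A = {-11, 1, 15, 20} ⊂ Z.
K = |A + A| / |A| = 10/4 = 5/2

Enumerate A + A = {a + b : a, b ∈ A}. With |A| = 4, there are |A|^2 = 16 ordered sum pairs; collecting distinct values, A + A = {-22, -10, 2, 4, 9, 16, 21, 30, 35, 40}, so |A + A| = 10. Thus K = 10/4 = 5/2. For comparison, the minimum possible |A + A| over all 4-element sets is 2·4 − 1 = 7 (so min K = 7/4), attained only by arithmetic progressions.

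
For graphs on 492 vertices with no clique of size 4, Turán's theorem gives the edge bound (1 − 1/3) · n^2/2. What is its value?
Turán density bound = (2/3) · 492^2/2 = 80688

Turán's theorem: ex(n, K_{r+1}) is achieved by the complete r-partite Turán graph T(n, r) with parts as balanced as possible, and is at most (1 − 1/r) · n^2/2. For r = 3, n = 492: the density bound is (2/3) · 242064/2 = 80688. Since 3 ∣ 492, the Turán graph T(492, 3) has parts of equal size 164, and its edge count e(T(492, 3)) = 80688 attains the density bound exactly.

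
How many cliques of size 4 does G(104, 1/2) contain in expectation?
E[# K_4] = C(104, 4) · (1/2)^C(4, 2) = 4598126 / 2^6 = 2299063/32 = 71845.71875

For each 4-subset S of vertices (there are C(104, 4) = 4598126 such S), let X_S = 1 if S induces a K_4 (all C(4, 2) = 6 edges present). Then P(X_S = 1) = (1/2)^6 = 1/64. By linearity of expectation, E[# K_4] = C(104, 4) · (1/2)^6 = 4598126 / 64 = 2299063/32 = 71845.71875.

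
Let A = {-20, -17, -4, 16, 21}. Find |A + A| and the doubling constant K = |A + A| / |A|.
K = |A + A| / |A| = 15/5 = 3

Enumerate A + A = {a + b : a, b ∈ A}. With |A| = 5, there are |A|^2 = 25 ordered sum pairs; collecting distinct values, A + A = {-40, -37, -34, -24, -21, -8, -4, -1, 1, 4, 12, 17, 32, 37, 42}, so |A + A| = 15. Thus K = 15/5 = 3. For comparison, the minimum possible |A + A| over all 5-element sets is 2·5 − 1 = 9 (so min K = 9/5), attained only by arithmetic progressions.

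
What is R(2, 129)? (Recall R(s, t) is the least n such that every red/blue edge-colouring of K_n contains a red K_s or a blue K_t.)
R(2, 129) = 129

R(2, k) = k for all k ≥ 2: in a 2-colouring of K_k, either some edge is red (a red K_2) or all edges are blue (a blue K_k). And K_{128} coloured all-blue has no blue K_129, so R(2, 129) > 128. Hence R(2, 129) = 129.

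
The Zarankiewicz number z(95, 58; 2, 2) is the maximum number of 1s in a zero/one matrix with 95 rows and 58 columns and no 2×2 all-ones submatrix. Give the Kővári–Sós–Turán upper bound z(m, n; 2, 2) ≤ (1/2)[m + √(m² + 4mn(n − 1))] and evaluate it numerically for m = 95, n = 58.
z(95, 58; 2, 2) ≤ (1/2)[95 + √(95² + 4·95·58·57)] = (1/2)[95 + √1265305] = 609.9289

Kővári–Sós–Turán: let r_1, ..., r_95 be the row sums and z = Σ r_i the total number of 1s. Each pair of columns can share at most one row with both entries 1 (else a 2×2 all-ones block appears), so Σ_i C(r_i, 2) ≤ C(58, 2) = 1653. By convexity Σ_i C(r_i, 2) ≥ 95·C(z/95, 2) = z(z − 95)/(2·95), giving z² − 95z − 95·58·57 ≤ 0 and hence z ≤ (1/2)[95 + √(9025 + 4·314070)] = (1/2)[95 + √1265305] ≈ (1/2)(95 + 1124.8578) = 609.9289.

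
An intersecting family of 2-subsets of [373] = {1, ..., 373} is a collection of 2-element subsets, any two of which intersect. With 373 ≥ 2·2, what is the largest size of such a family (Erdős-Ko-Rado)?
max |F| = C(372, 1) = 372

Erdős-Ko-Rado (1961): when n ≥ 2k, max |F| = C(n−1, k−1). The bound is attained by the star {A : i ∈ A} for any fixed i ∈ [n]. Here C(373−1, 2−1) = C(372, 1) = 372.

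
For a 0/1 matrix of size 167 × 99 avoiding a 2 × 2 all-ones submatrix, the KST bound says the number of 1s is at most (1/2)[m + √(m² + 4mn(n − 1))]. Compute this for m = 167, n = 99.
z(167, 99; 2, 2) ≤ (1/2)[167 + √(167² + 4·167·99·98)] = (1/2)[167 + √6508825] = 1359.1199

Kővári–Sós–Turán: let r_1, ..., r_167 be the row sums and z = Σ r_i the total number of 1s. Each pair of columns can share at most one row with both entries 1 (else a 2×2 all-ones block appears), so Σ_i C(r_i, 2) ≤ C(99, 2) = 4851. By convexity Σ_i C(r_i, 2) ≥ 167·C(z/167, 2) = z(z − 167)/(2·167), giving z² − 167z − 167·99·98 ≤ 0 and hence z ≤ (1/2)[167 + √(27889 + 4·1620234)] = (1/2)[167 + √6508825] ≈ (1/2)(167 + 2551.2399) = 1359.1199.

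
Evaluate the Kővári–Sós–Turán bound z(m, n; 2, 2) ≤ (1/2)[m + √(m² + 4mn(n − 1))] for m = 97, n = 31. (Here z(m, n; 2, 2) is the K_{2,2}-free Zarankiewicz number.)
z(97, 31; 2, 2) ≤ (1/2)[97 + √(97² + 4·97·31·30)] = (1/2)[97 + √370249] = 352.7404

Kővári–Sós–Turán: let r_1, ..., r_97 be the row sums and z = Σ r_i the total number of 1s. Each pair of columns can share at most one row with both entries 1 (else a 2×2 all-ones block appears), so Σ_i C(r_i, 2) ≤ C(31, 2) = 465. By convexity Σ_i C(r_i, 2) ≥ 97·C(z/97, 2) = z(z − 97)/(2·97), giving z² − 97z − 97·31·30 ≤ 0 and hence z ≤ (1/2)[97 + √(9409 + 4·90210)] = (1/2)[97 + √370249] ≈ (1/2)(97 + 608.4809) = 352.7404.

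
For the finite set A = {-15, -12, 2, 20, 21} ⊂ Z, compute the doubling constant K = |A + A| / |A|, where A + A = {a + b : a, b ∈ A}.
K = |A + A| / |A| = 15/5 = 3

Enumerate A + A = {a + b : a, b ∈ A}. With |A| = 5, there are |A|^2 = 25 ordered sum pairs; collecting distinct values, A + A = {-30, -27, -24, -13, -10, 4, 5, 6, 8, 9, 22, 23, 40, 41, 42}, so |A + A| = 15. Thus K = 15/5 = 3. For comparison, the minimum possible |A + A| over all 5-element sets is 2·5 − 1 = 9 (so min K = 9/5), attained only by arithmetic progressions.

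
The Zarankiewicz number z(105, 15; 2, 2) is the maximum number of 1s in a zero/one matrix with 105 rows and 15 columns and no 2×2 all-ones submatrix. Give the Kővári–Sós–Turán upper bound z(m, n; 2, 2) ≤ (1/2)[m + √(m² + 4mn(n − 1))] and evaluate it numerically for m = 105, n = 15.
z(105, 15; 2, 2) ≤ (1/2)[105 + √(105² + 4·105·15·14)] = (1/2)[105 + √99225] = 210

Kővári–Sós–Turán: let r_1, ..., r_105 be the row sums and z = Σ r_i the total number of 1s. Each pair of columns can share at most one row with both entries 1 (else a 2×2 all-ones block appears), so Σ_i C(r_i, 2) ≤ C(15, 2) = 105. By convexity Σ_i C(r_i, 2) ≥ 105·C(z/105, 2) = z(z − 105)/(2·105), giving z² − 105z − 105·15·14 ≤ 0 and hence z ≤ (1/2)[105 + √(11025 + 4·22050)] = (1/2)[105 + √99225] ≈ (1/2)(105 + 315) = 210.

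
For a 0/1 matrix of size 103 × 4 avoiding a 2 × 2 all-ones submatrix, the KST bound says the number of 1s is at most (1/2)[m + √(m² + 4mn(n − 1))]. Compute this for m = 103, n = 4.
z(103, 4; 2, 2) ≤ (1/2)[103 + √(103² + 4·103·4·3)] = (1/2)[103 + √15553] = 113.8558

Kővári–Sós–Turán: let r_1, ..., r_103 be the row sums and z = Σ r_i the total number of 1s. Each pair of columns can share at most one row with both entries 1 (else a 2×2 all-ones block appears), so Σ_i C(r_i, 2) ≤ C(4, 2) = 6. By convexity Σ_i C(r_i, 2) ≥ 103·C(z/103, 2) = z(z − 103)/(2·103), giving z² − 103z − 103·4·3 ≤ 0 and hence z ≤ (1/2)[103 + √(10609 + 4·1236)] = (1/2)[103 + √15553] ≈ (1/2)(103 + 124.7117) = 113.8558.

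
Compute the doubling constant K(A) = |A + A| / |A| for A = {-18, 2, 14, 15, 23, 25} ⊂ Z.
K = |A + A| / |A| = 21/6 = 7/2

Enumerate A + A = {a + b : a, b ∈ A}. With |A| = 6, there are |A|^2 = 36 ordered sum pairs; collecting distinct values, A + A = {-36, -16, -4, -3, 4, 5, 7, 16, 17, 25, 27, 28, 29, 30, 37, 38, 39, 40, 46, 48, 50}, so |A + A| = 21. Thus K = 21/6 = 7/2. For comparison, the minimum possible |A + A| over all 6-element sets is 2·6 − 1 = 11 (so min K = 11/6), attained only by arithmetic progressions.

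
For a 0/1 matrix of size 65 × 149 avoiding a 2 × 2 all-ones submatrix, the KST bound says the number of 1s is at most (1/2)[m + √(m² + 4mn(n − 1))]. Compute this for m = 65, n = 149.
z(65, 149; 2, 2) ≤ (1/2)[65 + √(65² + 4·65·149·148)] = (1/2)[65 + √5737745] = 1230.1795

Kővári–Sós–Turán: let r_1, ..., r_65 be the row sums and z = Σ r_i the total number of 1s. Each pair of columns can share at most one row with both entries 1 (else a 2×2 all-ones block appears), so Σ_i C(r_i, 2) ≤ C(149, 2) = 11026. By convexity Σ_i C(r_i, 2) ≥ 65·C(z/65, 2) = z(z − 65)/(2·65), giving z² − 65z − 65·149·148 ≤ 0 and hence z ≤ (1/2)[65 + √(4225 + 4·1433380)] = (1/2)[65 + √5737745] ≈ (1/2)(65 + 2395.3591) = 1230.1795.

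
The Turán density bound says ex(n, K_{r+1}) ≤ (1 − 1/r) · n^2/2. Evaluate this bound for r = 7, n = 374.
Turán density bound = (6/7) · 374^2/2 = 419628/7 ≈ 59946.8571

Turán's theorem: ex(n, K_{r+1}) is achieved by the complete r-partite Turán graph T(n, r) with parts as balanced as possible, and is at most (1 − 1/r) · n^2/2. For r = 7, n = 374: the density bound is (6/7) · 139876/2 = 419628/7 ≈ 59946.8571. The integer-valued extremum is e(T(374, 7)) = 59946, which is strictly less than the density bound 419628/7 since 7 ∤ 374 (the parts of T(374, 7) cannot all be equal).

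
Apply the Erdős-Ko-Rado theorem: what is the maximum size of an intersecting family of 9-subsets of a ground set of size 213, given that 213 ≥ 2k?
max |F| = C(212, 8) = 88535640906570

The Erdős-Ko-Rado theorem states: for n ≥ 2k, an intersecting family of k-subsets of an n-element set has size at most C(n − 1, k − 1), with equality for 'star' families {A ⊆ [n] : |A| = k, i ∈ A} (fix an element i). For n = 213, k = 9: C(212, 8) = 88535640906570.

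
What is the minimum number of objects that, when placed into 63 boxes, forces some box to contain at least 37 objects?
n = (37 − 1)·63 + 1 = 2269

By the generalised pigeonhole principle, to guarantee some box contains ≥ r objects we need more than (r − 1) · k objects total. Threshold: n = (r − 1) · k + 1. With r = 37 and k = 63: n = 36 · 63 + 1 = 2268 + 1 = 2269. For n = 2268 = 36 · 63, we can put exactly 36 objects in every box, avoiding 37 in any single one — so 2269 is tight.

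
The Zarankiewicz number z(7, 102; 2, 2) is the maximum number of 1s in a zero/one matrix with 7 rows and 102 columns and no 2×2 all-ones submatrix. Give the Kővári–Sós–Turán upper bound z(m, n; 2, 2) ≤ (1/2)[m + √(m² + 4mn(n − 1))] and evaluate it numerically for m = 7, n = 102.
z(7, 102; 2, 2) ≤ (1/2)[7 + √(7² + 4·7·102·101)] = (1/2)[7 + √288505] = 272.0633

Kővári–Sós–Turán: let r_1, ..., r_7 be the row sums and z = Σ r_i the total number of 1s. Each pair of columns can share at most one row with both entries 1 (else a 2×2 all-ones block appears), so Σ_i C(r_i, 2) ≤ C(102, 2) = 5151. By convexity Σ_i C(r_i, 2) ≥ 7·C(z/7, 2) = z(z − 7)/(2·7), giving z² − 7z − 7·102·101 ≤ 0 and hence z ≤ (1/2)[7 + √(49 + 4·72114)] = (1/2)[7 + √288505] ≈ (1/2)(7 + 537.1266) = 272.0633.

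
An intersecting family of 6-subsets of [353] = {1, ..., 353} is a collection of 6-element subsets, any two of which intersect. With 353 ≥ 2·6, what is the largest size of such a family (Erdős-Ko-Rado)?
max |F| = C(352, 5) = 43766442720

Erdős-Ko-Rado (1961): when n ≥ 2k, max |F| = C(n−1, k−1). The bound is attained by the star {A : i ∈ A} for any fixed i ∈ [n]. Here C(353−1, 6−1) = C(352, 5) = 43766442720.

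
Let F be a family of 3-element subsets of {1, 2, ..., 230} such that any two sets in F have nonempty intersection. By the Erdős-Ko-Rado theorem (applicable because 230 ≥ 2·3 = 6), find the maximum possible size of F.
max |F| = C(229, 2) = 26106

Erdős-Ko-Rado (1961): when n ≥ 2k, max |F| = C(n−1, k−1). The bound is attained by the star {A : i ∈ A} for any fixed i ∈ [n]. Here C(230−1, 3−1) = C(229, 2) = 26106.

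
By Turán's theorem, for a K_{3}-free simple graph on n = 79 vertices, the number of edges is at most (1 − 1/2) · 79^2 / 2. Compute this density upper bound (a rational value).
Turán density bound = (1/2) · 79^2/2 = 6241/4 ≈ 1560.25

Turán's theorem: ex(n, K_{r+1}) is achieved by the complete r-partite Turán graph T(n, r) with parts as balanced as possible, and is at most (1 − 1/r) · n^2/2. For r = 2, n = 79: the density bound is (1/2) · 6241/2 = 6241/4 ≈ 1560.25. The integer-valued extremum is e(T(79, 2)) = 1560, which is strictly less than the density bound 6241/4 since 2 ∤ 79 (the parts of T(79, 2) cannot all be equal).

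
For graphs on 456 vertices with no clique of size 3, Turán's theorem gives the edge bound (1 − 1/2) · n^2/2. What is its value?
Turán density bound = (1/2) · 456^2/2 = 51984

Turán's theorem: ex(n, K_{r+1}) is achieved by the complete r-partite Turán graph T(n, r) with parts as balanced as possible, and is at most (1 − 1/r) · n^2/2. For r = 2, n = 456: the density bound is (1/2) · 207936/2 = 51984. Since 2 ∣ 456, the Turán graph T(456, 2) has parts of equal size 228, and its edge count e(T(456, 2)) = 51984 attains the density bound exactly.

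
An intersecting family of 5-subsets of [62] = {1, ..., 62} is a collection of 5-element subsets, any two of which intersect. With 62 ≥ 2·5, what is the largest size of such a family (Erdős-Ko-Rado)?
max |F| = C(61, 4) = 521855

Erdős-Ko-Rado (1961): when n ≥ 2k, max |F| = C(n−1, k−1). The bound is attained by the star {A : i ∈ A} for any fixed i ∈ [n]. Here C(62−1, 5−1) = C(61, 4) = 521855.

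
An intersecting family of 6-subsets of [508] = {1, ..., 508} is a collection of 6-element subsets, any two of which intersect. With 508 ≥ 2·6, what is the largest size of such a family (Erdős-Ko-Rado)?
max |F| = C(507, 5) = 273695167746

The Erdős-Ko-Rado theorem states: for n ≥ 2k, an intersecting family of k-subsets of an n-element set has size at most C(n − 1, k − 1), with equality for 'star' families {A ⊆ [n] : |A| = k, i ∈ A} (fix an element i). For n = 508, k = 6: C(507, 5) = 273695167746.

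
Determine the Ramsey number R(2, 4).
R(2, 4) = 4

R(2, k) = k for all k ≥ 2: in a 2-colouring of K_k, either some edge is red (a red K_2) or all edges are blue (a blue K_k). And K_{3} coloured all-blue has no blue K_4, so R(2, 4) > 3. Hence R(2, 4) = 4.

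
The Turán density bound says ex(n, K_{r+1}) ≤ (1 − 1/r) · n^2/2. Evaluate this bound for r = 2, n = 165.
Turán density bound = (1/2) · 165^2/2 = 27225/4 ≈ 6806.25

Turán's theorem: ex(n, K_{r+1}) is achieved by the complete r-partite Turán graph T(n, r) with parts as balanced as possible, and is at most (1 − 1/r) · n^2/2. For r = 2, n = 165: the density bound is (1/2) · 27225/2 = 27225/4 ≈ 6806.25. The integer-valued extremum is e(T(165, 2)) = 6806, which is strictly less than the density bound 27225/4 since 2 ∤ 165 (the parts of T(165, 2) cannot all be equal).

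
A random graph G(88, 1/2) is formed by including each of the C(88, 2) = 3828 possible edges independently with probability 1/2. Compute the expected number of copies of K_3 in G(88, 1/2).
E[# K_3] = C(88, 3) · (1/2)^C(3, 2) = 109736 / 2^3 = 13717

For each 3-subset S of vertices (there are C(88, 3) = 109736 such S), let X_S = 1 if S induces a K_3 (all C(3, 2) = 3 edges present). Then P(X_S = 1) = (1/2)^3 = 1/8. By linearity of expectation, E[# K_3] = C(88, 3) · (1/2)^3 = 109736 / 8 = 13717.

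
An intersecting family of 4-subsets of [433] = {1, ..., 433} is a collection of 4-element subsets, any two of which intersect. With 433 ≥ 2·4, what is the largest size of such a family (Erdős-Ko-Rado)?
max |F| = C(432, 3) = 13343760

The Erdős-Ko-Rado theorem states: for n ≥ 2k, an intersecting family of k-subsets of an n-element set has size at most C(n − 1, k − 1), with equality for 'star' families {A ⊆ [n] : |A| = k, i ∈ A} (fix an element i). For n = 433, k = 4: C(432, 3) = 13343760.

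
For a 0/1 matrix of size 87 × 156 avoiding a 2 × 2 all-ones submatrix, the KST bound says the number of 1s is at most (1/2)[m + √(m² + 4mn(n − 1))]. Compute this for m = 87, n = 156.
z(87, 156; 2, 2) ≤ (1/2)[87 + √(87² + 4·87·156·155)] = (1/2)[87 + √8422209] = 1494.5521

Kővári–Sós–Turán: let r_1, ..., r_87 be the row sums and z = Σ r_i the total number of 1s. Each pair of columns can share at most one row with both entries 1 (else a 2×2 all-ones block appears), so Σ_i C(r_i, 2) ≤ C(156, 2) = 12090. By convexity Σ_i C(r_i, 2) ≥ 87·C(z/87, 2) = z(z − 87)/(2·87), giving z² − 87z − 87·156·155 ≤ 0 and hence z ≤ (1/2)[87 + √(7569 + 4·2103660)] = (1/2)[87 + √8422209] ≈ (1/2)(87 + 2902.1042) = 1494.5521.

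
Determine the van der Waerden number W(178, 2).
W(178, 2) = 178 + 1 = 179

A 2-term AP is any pair of integers, so a monochromatic 2-AP exists iff some colour is used at least twice. With 178 colours, the colouring i ↦ i on {1, ..., 178} uses each colour once, avoiding any monochromatic pair, so W(178, 2) > 178. For {1, ..., 179}, pigeonhole forces two integers of the same colour, which form a monochromatic 2-AP. Hence W(178, 2) = 179.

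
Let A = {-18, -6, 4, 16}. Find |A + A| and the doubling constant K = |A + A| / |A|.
K = |A + A| / |A| = 9/4

Enumerate A + A = {a + b : a, b ∈ A}. With |A| = 4, there are |A|^2 = 16 ordered sum pairs; collecting distinct values, A + A = {-36, -24, -14, -12, -2, 8, 10, 20, 32}, so |A + A| = 9. Thus K = 9/4. For comparison, the minimum possible |A + A| over all 4-element sets is 2·4 − 1 = 7 (so min K = 7/4), attained only by arithmetic progressions.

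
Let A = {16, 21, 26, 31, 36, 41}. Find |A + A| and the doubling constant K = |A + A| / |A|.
K = |A + A| / |A| = 11/6

Enumerate A + A = {a + b : a, b ∈ A}. With |A| = 6, there are |A|^2 = 36 ordered sum pairs; collecting distinct values, A + A = {32, 37, 42, 47, 52, 57, 62, 67, 72, 77, 82}, so |A + A| = 11. Thus K = 11/6. Here |A + A| = 2|A| − 1 = 11, the minimum possible — so K = 11/6 is minimal, which holds iff A is an arithmetic progression.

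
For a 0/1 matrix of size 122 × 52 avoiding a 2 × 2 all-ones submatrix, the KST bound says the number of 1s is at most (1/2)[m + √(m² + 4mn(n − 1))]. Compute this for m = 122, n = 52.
z(122, 52; 2, 2) ≤ (1/2)[122 + √(122² + 4·122·52·51)] = (1/2)[122 + √1309060] = 633.0708

Kővári–Sós–Turán: let r_1, ..., r_122 be the row sums and z = Σ r_i the total number of 1s. Each pair of columns can share at most one row with both entries 1 (else a 2×2 all-ones block appears), so Σ_i C(r_i, 2) ≤ C(52, 2) = 1326. By convexity Σ_i C(r_i, 2) ≥ 122·C(z/122, 2) = z(z − 122)/(2·122), giving z² − 122z − 122·52·51 ≤ 0 and hence z ≤ (1/2)[122 + √(14884 + 4·323544)] = (1/2)[122 + √1309060] ≈ (1/2)(122 + 1144.1416) = 633.0708.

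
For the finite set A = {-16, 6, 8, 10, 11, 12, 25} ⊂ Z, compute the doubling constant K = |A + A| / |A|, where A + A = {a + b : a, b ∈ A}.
K = |A + A| / |A| = 24/7

Enumerate A + A = {a + b : a, b ∈ A}. With |A| = 7, there are |A|^2 = 49 ordered sum pairs; collecting distinct values, A + A = {-32, -10, -8, -6, -5, -4, 9, 12, 14, 16, 17, 18, 19, 20, 21, 22, 23, 24, 31, 33, 35, 36, 37, 50}, so |A + A| = 24. Thus K = 24/7. For comparison, the minimum possible |A + A| over all 7-element sets is 2·7 − 1 = 13 (so min K = 13/7), attained only by arithmetic progressions.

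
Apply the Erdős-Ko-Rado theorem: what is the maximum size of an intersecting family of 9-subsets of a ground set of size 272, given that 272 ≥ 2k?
max |F| = C(271, 8) = 650043327026115

The Erdős-Ko-Rado theorem states: for n ≥ 2k, an intersecting family of k-subsets of an n-element set has size at most C(n − 1, k − 1), with equality for 'star' families {A ⊆ [n] : |A| = k, i ∈ A} (fix an element i). For n = 272, k = 9: C(271, 8) = 650043327026115.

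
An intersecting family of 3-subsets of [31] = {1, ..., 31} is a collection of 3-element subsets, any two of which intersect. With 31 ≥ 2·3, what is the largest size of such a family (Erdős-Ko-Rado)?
max |F| = C(30, 2) = 435

The Erdős-Ko-Rado theorem states: for n ≥ 2k, an intersecting family of k-subsets of an n-element set has size at most C(n − 1, k − 1), with equality for 'star' families {A ⊆ [n] : |A| = k, i ∈ A} (fix an element i). For n = 31, k = 3: C(30, 2) = 435.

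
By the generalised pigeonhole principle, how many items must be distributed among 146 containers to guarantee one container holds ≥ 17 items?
n = (17 − 1)·146 + 1 = 2337

By the generalised pigeonhole principle, to guarantee some box contains ≥ r objects we need more than (r − 1) · k objects total. Threshold: n = (r − 1) · k + 1. With r = 17 and k = 146: n = 16 · 146 + 1 = 2336 + 1 = 2337. For n = 2336 = 16 · 146, we can put exactly 16 objects in every box, avoiding 17 in any single one — so 2337 is tight.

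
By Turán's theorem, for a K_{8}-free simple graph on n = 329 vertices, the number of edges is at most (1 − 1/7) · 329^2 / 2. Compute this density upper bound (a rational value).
Turán density bound = (6/7) · 329^2/2 = 46389

Turán's theorem: ex(n, K_{r+1}) is achieved by the complete r-partite Turán graph T(n, r) with parts as balanced as possible, and is at most (1 − 1/r) · n^2/2. For r = 7, n = 329: the density bound is (6/7) · 108241/2 = 46389. Since 7 ∣ 329, the Turán graph T(329, 7) has parts of equal size 47, and its edge count e(T(329, 7)) = 46389 attains the density bound exactly.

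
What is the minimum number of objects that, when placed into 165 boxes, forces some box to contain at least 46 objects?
n = (46 − 1)·165 + 1 = 7426

By the generalised pigeonhole principle, to guarantee some box contains ≥ r objects we need more than (r − 1) · k objects total. Threshold: n = (r − 1) · k + 1. With r = 46 and k = 165: n = 45 · 165 + 1 = 7425 + 1 = 7426. For n = 7425 = 45 · 165, we can put exactly 45 objects in every box, avoiding 46 in any single one — so 7426 is tight.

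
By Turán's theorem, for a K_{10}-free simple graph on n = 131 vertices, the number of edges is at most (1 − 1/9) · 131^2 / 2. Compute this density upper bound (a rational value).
Turán density bound = (8/9) · 131^2/2 = 68644/9 ≈ 7627.1111

Turán's theorem: ex(n, K_{r+1}) is achieved by the complete r-partite Turán graph T(n, r) with parts as balanced as possible, and is at most (1 − 1/r) · n^2/2. For r = 9, n = 131: the density bound is (8/9) · 17161/2 = 68644/9 ≈ 7627.1111. The integer-valued extremum is e(T(131, 9)) = 7626, which is strictly less than the density bound 68644/9 since 9 ∤ 131 (the parts of T(131, 9) cannot all be equal).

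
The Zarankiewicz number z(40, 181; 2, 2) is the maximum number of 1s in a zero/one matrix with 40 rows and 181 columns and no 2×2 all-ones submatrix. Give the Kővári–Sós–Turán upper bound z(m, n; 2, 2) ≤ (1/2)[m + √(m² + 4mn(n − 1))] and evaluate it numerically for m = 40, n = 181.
z(40, 181; 2, 2) ≤ (1/2)[40 + √(40² + 4·40·181·180)] = (1/2)[40 + √5214400] = 1161.753

Kővári–Sós–Turán: let r_1, ..., r_40 be the row sums and z = Σ r_i the total number of 1s. Each pair of columns can share at most one row with both entries 1 (else a 2×2 all-ones block appears), so Σ_i C(r_i, 2) ≤ C(181, 2) = 16290. By convexity Σ_i C(r_i, 2) ≥ 40·C(z/40, 2) = z(z − 40)/(2·40), giving z² − 40z − 40·181·180 ≤ 0 and hence z ≤ (1/2)[40 + √(1600 + 4·1303200)] = (1/2)[40 + √5214400] ≈ (1/2)(40 + 2283.5061) = 1161.753.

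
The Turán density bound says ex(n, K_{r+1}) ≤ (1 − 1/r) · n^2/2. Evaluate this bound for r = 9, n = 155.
Turán density bound = (8/9) · 155^2/2 = 96100/9 ≈ 10677.7778

Turán's theorem: ex(n, K_{r+1}) is achieved by the complete r-partite Turán graph T(n, r) with parts as balanced as possible, and is at most (1 − 1/r) · n^2/2. For r = 9, n = 155: the density bound is (8/9) · 24025/2 = 96100/9 ≈ 10677.7778. The integer-valued extremum is e(T(155, 9)) = 10677, which is strictly less than the density bound 96100/9 since 9 ∤ 155 (the parts of T(155, 9) cannot all be equal).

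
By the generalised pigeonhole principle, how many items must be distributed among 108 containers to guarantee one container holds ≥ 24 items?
n = (24 − 1)·108 + 1 = 2485

By the generalised pigeonhole principle, to guarantee some box contains ≥ r objects we need more than (r − 1) · k objects total. Threshold: n = (r − 1) · k + 1. With r = 24 and k = 108: n = 23 · 108 + 1 = 2484 + 1 = 2485. For n = 2484 = 23 · 108, we can put exactly 23 objects in every box, avoiding 24 in any single one — so 2485 is tight.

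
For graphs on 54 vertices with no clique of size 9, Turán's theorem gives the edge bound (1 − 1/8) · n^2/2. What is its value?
Turán density bound = (7/8) · 54^2/2 = 5103/4 ≈ 1275.75

Turán's theorem: ex(n, K_{r+1}) is achieved by the complete r-partite Turán graph T(n, r) with parts as balanced as possible, and is at most (1 − 1/r) · n^2/2. For r = 8, n = 54: the density bound is (7/8) · 2916/2 = 5103/4 ≈ 1275.75. The integer-valued extremum is e(T(54, 8)) = 1275, which is strictly less than the density bound 5103/4 since 8 ∤ 54 (the parts of T(54, 8) cannot all be equal).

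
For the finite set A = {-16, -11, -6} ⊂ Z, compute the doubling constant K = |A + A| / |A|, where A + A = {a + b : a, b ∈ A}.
K = |A + A| / |A| = 5/3

Enumerate A + A = {a + b : a, b ∈ A}. With |A| = 3, there are |A|^2 = 9 ordered sum pairs; collecting distinct values, A + A = {-32, -27, -22, -17, -12}, so |A + A| = 5. Thus K = 5/3. Here |A + A| = 2|A| − 1 = 5, the minimum possible — so K = 5/3 is minimal, which holds iff A is an arithmetic progression.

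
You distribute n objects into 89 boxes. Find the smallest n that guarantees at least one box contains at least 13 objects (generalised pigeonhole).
n = (13 − 1)·89 + 1 = 1069

By the generalised pigeonhole principle, to guarantee some box contains ≥ r objects we need more than (r − 1) · k objects total. Threshold: n = (r − 1) · k + 1. With r = 13 and k = 89: n = 12 · 89 + 1 = 1068 + 1 = 1069. For n = 1068 = 12 · 89, we can put exactly 12 objects in every box, avoiding 13 in any single one — so 1069 is tight.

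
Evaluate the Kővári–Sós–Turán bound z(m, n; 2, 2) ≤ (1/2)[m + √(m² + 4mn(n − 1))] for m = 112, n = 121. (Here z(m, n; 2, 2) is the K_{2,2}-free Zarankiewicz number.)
z(112, 121; 2, 2) ≤ (1/2)[112 + √(112² + 4·112·121·120)] = (1/2)[112 + √6517504] = 1332.4701

Kővári–Sós–Turán: let r_1, ..., r_112 be the row sums and z = Σ r_i the total number of 1s. Each pair of columns can share at most one row with both entries 1 (else a 2×2 all-ones block appears), so Σ_i C(r_i, 2) ≤ C(121, 2) = 7260. By convexity Σ_i C(r_i, 2) ≥ 112·C(z/112, 2) = z(z − 112)/(2·112), giving z² − 112z − 112·121·120 ≤ 0 and hence z ≤ (1/2)[112 + √(12544 + 4·1626240)] = (1/2)[112 + √6517504] ≈ (1/2)(112 + 2552.9403) = 1332.4701.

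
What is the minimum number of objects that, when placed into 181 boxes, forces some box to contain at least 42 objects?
n = (42 − 1)·181 + 1 = 7422

By the generalised pigeonhole principle, to guarantee some box contains ≥ r objects we need more than (r − 1) · k objects total. Threshold: n = (r − 1) · k + 1. With r = 42 and k = 181: n = 41 · 181 + 1 = 7421 + 1 = 7422. For n = 7421 = 41 · 181, we can put exactly 41 objects in every box, avoiding 42 in any single one — so 7422 is tight.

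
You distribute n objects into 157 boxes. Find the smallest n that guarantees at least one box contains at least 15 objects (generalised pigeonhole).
n = (15 − 1)·157 + 1 = 2199

By the generalised pigeonhole principle, to guarantee some box contains ≥ r objects we need more than (r − 1) · k objects total. Threshold: n = (r − 1) · k + 1. With r = 15 and k = 157: n = 14 · 157 + 1 = 2198 + 1 = 2199. For n = 2198 = 14 · 157, we can put exactly 14 objects in every box, avoiding 15 in any single one — so 2199 is tight.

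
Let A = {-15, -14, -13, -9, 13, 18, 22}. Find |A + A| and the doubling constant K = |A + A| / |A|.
K = |A + A| / |A| = 25/7

Enumerate A + A = {a + b : a, b ∈ A}. With |A| = 7, there are |A|^2 = 49 ordered sum pairs; collecting distinct values, A + A = {-30, -29, -28, -27, -26, -24, -23, -22, -18, -2, -1, 0, 3, 4, 5, 7, 8, 9, 13, 26, 31, 35, 36, 40, 44}, so |A + A| = 25. Thus K = 25/7. For comparison, the minimum possible |A + A| over all 7-element sets is 2·7 − 1 = 13 (so min K = 13/7), attained only by arithmetic progressions.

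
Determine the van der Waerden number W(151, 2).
W(151, 2) = 151 + 1 = 152

A 2-term AP is any pair of integers, so a monochromatic 2-AP exists iff some colour is used at least twice. With 151 colours, the colouring i ↦ i on {1, ..., 151} uses each colour once, avoiding any monochromatic pair, so W(151, 2) > 151. For {1, ..., 152}, pigeonhole forces two integers of the same colour, which form a monochromatic 2-AP. Hence W(151, 2) = 152.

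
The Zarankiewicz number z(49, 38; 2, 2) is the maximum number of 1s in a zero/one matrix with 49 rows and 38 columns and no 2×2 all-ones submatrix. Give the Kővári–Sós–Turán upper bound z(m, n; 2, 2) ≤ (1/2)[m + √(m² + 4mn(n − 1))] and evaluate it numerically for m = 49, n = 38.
z(49, 38; 2, 2) ≤ (1/2)[49 + √(49² + 4·49·38·37)] = (1/2)[49 + √277977] = 288.1176

Kővári–Sós–Turán: let r_1, ..., r_49 be the row sums and z = Σ r_i the total number of 1s. Each pair of columns can share at most one row with both entries 1 (else a 2×2 all-ones block appears), so Σ_i C(r_i, 2) ≤ C(38, 2) = 703. By convexity Σ_i C(r_i, 2) ≥ 49·C(z/49, 2) = z(z − 49)/(2·49), giving z² − 49z − 49·38·37 ≤ 0 and hence z ≤ (1/2)[49 + √(2401 + 4·68894)] = (1/2)[49 + √277977] ≈ (1/2)(49 + 527.2352) = 288.1176.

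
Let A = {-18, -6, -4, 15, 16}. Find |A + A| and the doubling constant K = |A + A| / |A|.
K = |A + A| / |A| = 15/5 = 3

Enumerate A + A = {a + b : a, b ∈ A}. With |A| = 5, there are |A|^2 = 25 ordered sum pairs; collecting distinct values, A + A = {-36, -24, -22, -12, -10, -8, -3, -2, 9, 10, 11, 12, 30, 31, 32}, so |A + A| = 15. Thus K = 15/5 = 3. For comparison, the minimum possible |A + A| over all 5-element sets is 2·5 − 1 = 9 (so min K = 9/5), attained only by arithmetic progressions.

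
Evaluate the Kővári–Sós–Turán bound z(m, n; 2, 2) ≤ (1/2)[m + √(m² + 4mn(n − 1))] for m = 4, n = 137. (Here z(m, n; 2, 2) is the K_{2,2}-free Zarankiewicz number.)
z(4, 137; 2, 2) ≤ (1/2)[4 + √(4² + 4·4·137·136)] = (1/2)[4 + √298128] = 275.0055

Kővári–Sós–Turán: let r_1, ..., r_4 be the row sums and z = Σ r_i the total number of 1s. Each pair of columns can share at most one row with both entries 1 (else a 2×2 all-ones block appears), so Σ_i C(r_i, 2) ≤ C(137, 2) = 9316. By convexity Σ_i C(r_i, 2) ≥ 4·C(z/4, 2) = z(z − 4)/(2·4), giving z² − 4z − 4·137·136 ≤ 0 and hence z ≤ (1/2)[4 + √(16 + 4·74528)] = (1/2)[4 + √298128] ≈ (1/2)(4 + 546.011) = 275.0055.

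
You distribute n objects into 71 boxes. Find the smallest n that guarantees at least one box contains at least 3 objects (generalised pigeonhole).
n = (3 − 1)·71 + 1 = 143

By the generalised pigeonhole principle, to guarantee some box contains ≥ r objects we need more than (r − 1) · k objects total. Threshold: n = (r − 1) · k + 1. With r = 3 and k = 71: n = 2 · 71 + 1 = 142 + 1 = 143. For n = 142 = 2 · 71, we can put exactly 2 objects in every box, avoiding 3 in any single one — so 143 is tight.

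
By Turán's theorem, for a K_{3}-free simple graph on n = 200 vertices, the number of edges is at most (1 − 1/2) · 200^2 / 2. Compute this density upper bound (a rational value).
Turán density bound = (1/2) · 200^2/2 = 10000

Turán's theorem: ex(n, K_{r+1}) is achieved by the complete r-partite Turán graph T(n, r) with parts as balanced as possible, and is at most (1 − 1/r) · n^2/2. For r = 2, n = 200: the density bound is (1/2) · 40000/2 = 10000. Since 2 ∣ 200, the Turán graph T(200, 2) has parts of equal size 100, and its edge count e(T(200, 2)) = 10000 attains the density bound exactly.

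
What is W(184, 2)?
W(184, 2) = 184 + 1 = 185

A 2-term AP is any pair of integers, so a monochromatic 2-AP exists iff some colour is used at least twice. With 184 colours, the colouring i ↦ i on {1, ..., 184} uses each colour once, avoiding any monochromatic pair, so W(184, 2) > 184. For {1, ..., 185}, pigeonhole forces two integers of the same colour, which form a monochromatic 2-AP. Hence W(184, 2) = 185.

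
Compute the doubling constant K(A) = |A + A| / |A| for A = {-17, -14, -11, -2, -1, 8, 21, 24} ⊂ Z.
K = |A + A| / |A| = 31/8

Enumerate A + A = {a + b : a, b ∈ A}. With |A| = 8, there are |A|^2 = 64 ordered sum pairs; collecting distinct values, A + A = {-34, -31, -28, -25, -22, -19, -18, -16, -15, -13, -12, -9, -6, -4, -3, -2, 4, 6, 7, 10, 13, 16, 19, 20, 22, 23, 29, 32, 42, 45, 48}, so |A + A| = 31. Thus K = 31/8. For comparison, the minimum possible |A + A| over all 8-element sets is 2·8 − 1 = 15 (so min K = 15/8), attained only by arithmetic progressions.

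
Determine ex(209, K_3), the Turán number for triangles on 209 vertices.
ex(209, K_3) = ⌊209^2/4⌋ = 10920

Mantel (1907): a triangle-free graph on n vertices has at most ⌊n^2/4⌋ edges, with equality for the complete bipartite graph K_{⌊n/2⌋, ⌈n/2⌉}. For n = 209: ⌊209^2/4⌋ = ⌊43681/4⌋ = 10920. The extremal graph is K_{104, 105}, which has 104·105 = 10920 edges.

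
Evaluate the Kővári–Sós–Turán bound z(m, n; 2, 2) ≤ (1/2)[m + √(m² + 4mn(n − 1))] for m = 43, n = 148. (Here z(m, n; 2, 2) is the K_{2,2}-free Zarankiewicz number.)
z(43, 148; 2, 2) ≤ (1/2)[43 + √(43² + 4·43·148·147)] = (1/2)[43 + √3743881] = 988.9556

Kővári–Sós–Turán: let r_1, ..., r_43 be the row sums and z = Σ r_i the total number of 1s. Each pair of columns can share at most one row with both entries 1 (else a 2×2 all-ones block appears), so Σ_i C(r_i, 2) ≤ C(148, 2) = 10878. By convexity Σ_i C(r_i, 2) ≥ 43·C(z/43, 2) = z(z − 43)/(2·43), giving z² − 43z − 43·148·147 ≤ 0 and hence z ≤ (1/2)[43 + √(1849 + 4·935508)] = (1/2)[43 + √3743881] ≈ (1/2)(43 + 1934.9111) = 988.9556.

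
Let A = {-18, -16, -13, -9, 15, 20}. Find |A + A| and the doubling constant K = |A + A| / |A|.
K = |A + A| / |A| = 20/6 = 10/3

Enumerate A + A = {a + b : a, b ∈ A}. With |A| = 6, there are |A|^2 = 36 ordered sum pairs; collecting distinct values, A + A = {-36, -34, -32, -31, -29, -27, -26, -25, -22, -18, -3, -1, 2, 4, 6, 7, 11, 30, 35, 40}, so |A + A| = 20. Thus K = 20/6 = 10/3. For comparison, the minimum possible |A + A| over all 6-element sets is 2·6 − 1 = 11 (so min K = 11/6), attained only by arithmetic progressions.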